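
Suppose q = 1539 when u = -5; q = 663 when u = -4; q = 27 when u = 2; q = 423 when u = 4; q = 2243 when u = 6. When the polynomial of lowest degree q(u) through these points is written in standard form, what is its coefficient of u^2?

2

L_0(u) = (u + 4)(u - 2)(u - 4)(u - 6) / [693] = (1/693)u^4 - (8/693)u^3 - (4/693)u^2 + (128/693)u - 64/231
L_1(u) = (u + 5)(u - 2)(u - 4)(u - 6) / [-480] = -(1/480)u^4 + (7/480)u^3 + (1/30)u^2 - (43/120)u + 1/2
L_2(u) = (u + 5)(u + 4)(u - 4)(u - 6) / [336] = (1/336)u^4 - (1/336)u^3 - (23/168)u^2 + (1/21)u + 10/7
L_3(u) = (u + 5)(u + 4)(u - 2)(u - 6) / [-288] = -(1/288)u^4 - (1/288)u^3 + (5/36)u^2 + (13/72)u - 5/6
L_4(u) = (u + 5)(u + 4)(u - 2)(u - 4) / [880] = (1/880)u^4 + (3/880)u^3 - (13/440)u^2 - (3/55)u + 2/11
q(u) = 1539·L_0 + 663·L_1 + 27·L_2 + 423·L_3 + 2243·L_4
Only the coefficient of u^2 is needed; take it from each L_i and combine:
1539·(-4/693) + 663·(1/30) + 27·(-23/168) + 423·(5/36) + 2243·(-13/440) = 2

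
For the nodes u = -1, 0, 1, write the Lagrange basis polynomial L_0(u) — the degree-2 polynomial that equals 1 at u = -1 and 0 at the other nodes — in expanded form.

L_0(u) = u(u - 1) / [(-1)·(-2)]
       = (u^2 - u) / (2)

L_0(u) = (1/2)u^2 - (1/2)u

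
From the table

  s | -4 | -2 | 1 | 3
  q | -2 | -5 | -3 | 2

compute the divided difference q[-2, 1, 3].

11/30

q[-2,1] = (-3 - (-5)) / (1 - (-2)) = 2/3
q[1,3] = (2 - (-3)) / (3 - 1) = 5/2
q[-2,1,3] = (5/2 - 2/3) / (3 - (-2)) = 11/30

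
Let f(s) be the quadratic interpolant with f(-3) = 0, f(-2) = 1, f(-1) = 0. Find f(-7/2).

Evaluate each Lagrange basis at s = -7/2:
L_0(-7/2) = (-3/2)·(-5/2)/[(-1)·(-2)] = 15/8
L_1(-7/2) = (-1/2)·(-5/2)/[(1)·(-1)] = -5/4
L_2(-7/2) = (-1/2)·(-3/2)/[(2)·(1)] = 3/8
Sum: 0 + 1·(-5/4) + 0 = -5/4

-5/4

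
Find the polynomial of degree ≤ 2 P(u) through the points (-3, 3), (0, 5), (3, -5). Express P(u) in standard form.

P(u) = -(2/3)u^2 - (4/3)u + 5

Newton's divided differences:
P[-3,0] = (5 - 3) / (0 - (-3)) = 2/3
P[0,3] = (-5 - 5) / (3 - 0) = -10/3
P[-3,0,3] = (-10/3 - 2/3) / (3 - (-3)) = -2/3
P(u) = 3 + (2/3)·(u + 3) + (-2/3)·(u + 3)u
Expanding: P(u) = -(2/3)u^2 - (4/3)u + 5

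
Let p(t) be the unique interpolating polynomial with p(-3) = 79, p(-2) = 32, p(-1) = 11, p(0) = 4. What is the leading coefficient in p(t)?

Build the Lagrange basis polynomials:
L_0(t) = (t + 2)(t + 1)t / [-6] = -(1/6)t^3 - (1/2)t^2 - (1/3)t
L_1(t) = (t + 3)(t + 1)t / [2] = (1/2)t^3 + 2t^2 + (3/2)t
L_2(t) = (t + 3)(t + 2)t / [-2] = -(1/2)t^3 - (5/2)t^2 - 3t
L_3(t) = (t + 3)(t + 2)(t + 1) / [6] = (1/6)t^3 + t^2 + (11/6)t + 1
p(t) = 79·L_0 + 32·L_1 + 11·L_2 + 4·L_3
Only the coefficient of t^3 is needed; take it from each L_i and combine:
79·(-1/6) + 32·(1/2) + 11·(-1/2) + 4·(1/6) = -2

-2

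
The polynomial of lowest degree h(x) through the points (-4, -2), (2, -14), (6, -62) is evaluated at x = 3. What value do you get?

L_0(3) = (1)·(-3)/[(-6)·(-10)] = -1/20
L_1(3) = (7)·(-3)/[(6)·(-4)] = 7/8
L_2(3) = (7)·(1)/[(10)·(4)] = 7/40
Sum: (-2)·(-1/20) + (-14)·(7/8) + (-62)·(7/40) = -23

-23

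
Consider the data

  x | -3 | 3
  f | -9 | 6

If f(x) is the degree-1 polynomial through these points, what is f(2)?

Evaluate each Lagrange basis at x = 2:
L_0(2) = (-1)/[(-6)] = 1/6
L_1(2) = (5)/[(6)] = 5/6
Sum: (-9)·(1/6) + 6·(5/6) = 7/2

7/2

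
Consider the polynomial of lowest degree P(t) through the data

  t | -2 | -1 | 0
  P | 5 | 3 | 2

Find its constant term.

2

Build the Lagrange basis polynomials:
L_0(t) = (t + 1)t / [2] = (1/2)t^2 + (1/2)t
L_1(t) = (t + 2)t / [-1] = -t^2 - 2t
L_2(t) = (t + 2)(t + 1) / [2] = (1/2)t^2 + (3/2)t + 1
P(t) = 5·L_0 + 3·L_1 + 2·L_2
Only the constant term is needed; take it from each L_i and combine:
5·(0) + 3·(0) + 2·(1) = 2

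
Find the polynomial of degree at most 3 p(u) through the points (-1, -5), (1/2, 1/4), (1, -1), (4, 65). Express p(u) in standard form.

p(u) = 2u^3 - 4u^2 + 1

Build the Lagrange basis polynomials:
L_0(u) = (u - 1/2)(u - 1)(u - 4) / [-15] = -(1/15)u^3 + (11/30)u^2 - (13/30)u + 2/15
L_1(u) = (u + 1)(u - 1)(u - 4) / [21/8] = (8/21)u^3 - (32/21)u^2 - (8/21)u + 32/21
L_2(u) = (u + 1)(u - 1/2)(u - 4) / [-3] = -(1/3)u^3 + (7/6)u^2 + (5/6)u - 2/3
L_3(u) = (u + 1)(u - 1/2)(u - 1) / [105/2] = (2/105)u^3 - (1/105)u^2 - (2/105)u + 1/105
p(u) = (-5)·L_0 + (1/4)·L_1 + (-1)·L_2 + 65·L_3
  (-5)·L_0(u) = (1/3)u^3 - (11/6)u^2 + (13/6)u - 2/3
  (1/4)·L_1(u) = (2/21)u^3 - (8/21)u^2 - (2/21)u + 8/21
  (-1)·L_2(u) = (1/3)u^3 - (7/6)u^2 - (5/6)u + 2/3
  65·L_3(u) = (26/21)u^3 - (13/21)u^2 - (26/21)u + 13/21
Adding term by term: 2u^3 - 4u^2 + 1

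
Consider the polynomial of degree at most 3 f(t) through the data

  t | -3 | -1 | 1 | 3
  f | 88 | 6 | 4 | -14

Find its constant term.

1

Build the Lagrange basis polynomials:
L_0(t) = (t + 1)(t - 1)(t - 3) / [-48] = -(1/48)t^3 + (1/16)t^2 + (1/48)t - 1/16
L_1(t) = (t + 3)(t - 1)(t - 3) / [16] = (1/16)t^3 - (1/16)t^2 - (9/16)t + 9/16
L_2(t) = (t + 3)(t + 1)(t - 3) / [-16] = -(1/16)t^3 - (1/16)t^2 + (9/16)t + 9/16
L_3(t) = (t + 3)(t + 1)(t - 1) / [48] = (1/48)t^3 + (1/16)t^2 - (1/48)t - 1/16
f(t) = 88·L_0 + 6·L_1 + 4·L_2 + (-14)·L_3
Only the constant term is needed; take it from each L_i and combine:
88·(-1/16) + 6·(9/16) + 4·(9/16) + (-14)·(-1/16) = 1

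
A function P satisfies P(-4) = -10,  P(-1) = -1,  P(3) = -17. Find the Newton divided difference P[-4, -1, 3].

P[-4,-1] = (-1 - (-10)) / (-1 - (-4)) = 3
P[-1,3] = (-17 - (-1)) / (3 - (-1)) = -4
P[-4,-1,3] = (-4 - 3) / (3 - (-4)) = -1

-1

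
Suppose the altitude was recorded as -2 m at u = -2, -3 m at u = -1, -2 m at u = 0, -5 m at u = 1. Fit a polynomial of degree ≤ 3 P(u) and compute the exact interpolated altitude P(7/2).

Evaluate each Lagrange basis at u = 7/2:
L_0(7/2) = (9/2)·(7/2)·(5/2)/[(-1)·(-2)·(-3)] = -105/16
L_1(7/2) = (11/2)·(7/2)·(5/2)/[(1)·(-1)·(-2)] = 385/16
L_2(7/2) = (11/2)·(9/2)·(5/2)/[(2)·(1)·(-1)] = -495/16
L_3(7/2) = (11/2)·(9/2)·(7/2)/[(3)·(2)·(1)] = 231/16
Sum: (-2)·(-105/16) + (-3)·(385/16) + (-2)·(-495/16) + (-5)·(231/16) = -555/8

-555/8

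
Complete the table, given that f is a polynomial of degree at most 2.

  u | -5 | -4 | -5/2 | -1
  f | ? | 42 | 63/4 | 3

67

The 3 known values determine f uniquely (degree ≤ 2).
Evaluate each Lagrange basis at u = -5:
L_0(-5) = (-5/2)·(-4)/[(-3/2)·(-3)] = 20/9
L_1(-5) = (-1)·(-4)/[(3/2)·(-3/2)] = -16/9
L_2(-5) = (-1)·(-5/2)/[(3)·(3/2)] = 5/9
Sum: 42·(20/9) + 63/4·(-16/9) + 3·(5/9) = 67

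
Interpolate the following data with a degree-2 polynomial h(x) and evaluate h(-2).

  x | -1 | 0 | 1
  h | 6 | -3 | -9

18

L_0(-2) = (-2)·(-3)/[(-1)·(-2)] = 3
L_1(-2) = (-1)·(-3)/[(1)·(-1)] = -3
L_2(-2) = (-1)·(-2)/[(2)·(1)] = 1
Sum: 6·(3) + (-3)·(-3) + (-9)·(1) = 18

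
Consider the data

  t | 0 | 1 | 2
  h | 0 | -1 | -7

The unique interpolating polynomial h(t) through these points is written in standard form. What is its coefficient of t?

3/2

Build the Lagrange basis polynomials:
L_0(t) = (t - 1)(t - 2) / [2] = (1/2)t^2 - (3/2)t + 1
L_1(t) = t(t - 2) / [-1] = -t^2 + 2t
L_2(t) = t(t - 1) / [2] = (1/2)t^2 - (1/2)t
h(t) = 0·L_0 + (-1)·L_1 + (-7)·L_2
Only the coefficient of t is needed; take it from each L_i and combine:
0·(-3/2) + (-1)·(2) + (-7)·(-1/2) = 3/2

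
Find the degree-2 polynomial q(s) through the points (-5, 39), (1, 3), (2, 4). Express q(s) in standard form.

q(s) = s^2 - 2s + 4

L_0(s) = (s - 1)(s - 2) / [42] = (1/42)s^2 - (1/14)s + 1/21
L_1(s) = (s + 5)(s - 2) / [-6] = -(1/6)s^2 - (1/2)s + 5/3
L_2(s) = (s + 5)(s - 1) / [7] = (1/7)s^2 + (4/7)s - 5/7
q(s) = 39·L_0 + 3·L_1 + 4·L_2
  39·L_0(s) = (13/14)s^2 - (39/14)s + 13/7
  3·L_1(s) = -(1/2)s^2 - (3/2)s + 5
  4·L_2(s) = (4/7)s^2 + (16/7)s - 20/7
Adding term by term: s^2 - 2s + 4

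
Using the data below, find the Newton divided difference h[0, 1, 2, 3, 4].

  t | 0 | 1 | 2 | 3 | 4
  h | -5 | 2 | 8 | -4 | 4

h[0,1] = (2 - (-5)) / (1 - 0) = 7
h[1,2] = (8 - 2) / (2 - 1) = 6
h[2,3] = (-4 - 8) / (3 - 2) = -12
h[3,4] = (4 - (-4)) / (4 - 3) = 8
h[0,1,2] = (6 - 7) / (2 - 0) = -1/2
h[1,2,3] = (-12 - 6) / (3 - 1) = -9
h[2,3,4] = (8 - (-12)) / (4 - 2) = 10
h[0,1,2,3] = (-9 - (-1/2)) / (3 - 0) = -17/6
h[1,2,3,4] = (10 - (-9)) / (4 - 1) = 19/3
h[0,1,2,3,4] = (19/3 - (-17/6)) / (4 - 0) = 55/24

55/24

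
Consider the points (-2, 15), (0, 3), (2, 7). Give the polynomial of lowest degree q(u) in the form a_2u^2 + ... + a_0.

q(u) = 2u^2 - 2u + 3

Build the Lagrange basis polynomials:
L_0(u) = u(u - 2) / [8] = (1/8)u^2 - (1/4)u
L_1(u) = (u + 2)(u - 2) / [-4] = -(1/4)u^2 + 1
L_2(u) = (u + 2)u / [8] = (1/8)u^2 + (1/4)u
q(u) = 15·L_0 + 3·L_1 + 7·L_2
  15·L_0(u) = (15/8)u^2 - (15/4)u
  3·L_1(u) = -(3/4)u^2 + 3
  7·L_2(u) = (7/8)u^2 + (7/4)u
Adding term by term: 2u^2 - 2u + 3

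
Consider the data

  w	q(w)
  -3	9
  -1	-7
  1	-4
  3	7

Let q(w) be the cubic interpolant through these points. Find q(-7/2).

2209/128

Evaluate each Lagrange basis at w = -7/2:
L_0(-7/2) = (-5/2)·(-9/2)·(-13/2)/[(-2)·(-4)·(-6)] = 195/128
L_1(-7/2) = (-1/2)·(-9/2)·(-13/2)/[(2)·(-2)·(-4)] = -117/128
L_2(-7/2) = (-1/2)·(-5/2)·(-13/2)/[(4)·(2)·(-2)] = 65/128
L_3(-7/2) = (-1/2)·(-5/2)·(-9/2)/[(6)·(4)·(2)] = -15/128
Sum: 9·(195/128) + (-7)·(-117/128) + (-4)·(65/128) + 7·(-15/128) = 2209/128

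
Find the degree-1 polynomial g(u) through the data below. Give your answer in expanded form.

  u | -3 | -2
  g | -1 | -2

g(u) = -u - 4

L_0(u) = (u + 2) / [-1] = -u - 2
L_1(u) = (u + 3) / [1] = u + 3
g(u) = (-1)·L_0 + (-2)·L_1
  (-1)·L_0(u) = u + 2
  (-2)·L_1(u) = -2u - 6
Adding term by term: -u - 4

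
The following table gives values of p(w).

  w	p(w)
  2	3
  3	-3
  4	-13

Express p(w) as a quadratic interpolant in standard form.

Build the Lagrange basis polynomials:
L_0(w) = (w - 3)(w - 4) / [2] = (1/2)w^2 - (7/2)w + 6
L_1(w) = (w - 2)(w - 4) / [-1] = -w^2 + 6w - 8
L_2(w) = (w - 2)(w - 3) / [2] = (1/2)w^2 - (5/2)w + 3
p(w) = 3·L_0 + (-3)·L_1 + (-13)·L_2
  3·L_0(w) = (3/2)w^2 - (21/2)w + 18
  (-3)·L_1(w) = 3w^2 - 18w + 24
  (-13)·L_2(w) = -(13/2)w^2 + (65/2)w - 39
Adding term by term: -2w^2 + 4w + 3

p(w) = -2w^2 + 4w + 3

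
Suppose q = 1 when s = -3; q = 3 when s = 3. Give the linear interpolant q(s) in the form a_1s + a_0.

q(s) = (1/3)s + 2

Build the Lagrange basis polynomials:
L_0(s) = (s - 3) / [-6] = -(1/6)s + 1/2
L_1(s) = (s + 3) / [6] = (1/6)s + 1/2
q(s) = 1·L_0 + 3·L_1
  1·L_0(s) = -(1/6)s + 1/2
  3·L_1(s) = (1/2)s + 3/2
Adding term by term: (1/3)s + 2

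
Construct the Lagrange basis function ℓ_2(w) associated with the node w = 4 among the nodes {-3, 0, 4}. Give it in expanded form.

ℓ_2(w) = (w + 3)w / [(7)·(4)]
       = (w^2 + 3w) / (28)

ℓ_2(w) = (1/28)w^2 + (3/28)w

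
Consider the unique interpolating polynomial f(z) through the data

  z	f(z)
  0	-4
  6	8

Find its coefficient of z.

The leading coefficient equals the top divided difference f[0,6].
f[0,6] = (8 - (-4)) / (6 - 0) = 2

2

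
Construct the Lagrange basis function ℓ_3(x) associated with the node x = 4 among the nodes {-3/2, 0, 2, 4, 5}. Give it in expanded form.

ℓ_3(x) = (x + 3/2)x(x - 2)(x - 5) / [(11/2)·(4)·(2)·(-1)]
       = (x^4 - (11/2)x^3 - (1/2)x^2 + 15x) / (-44)

ℓ_3(x) = -(1/44)x^4 + (1/8)x^3 + (1/88)x^2 - (15/44)x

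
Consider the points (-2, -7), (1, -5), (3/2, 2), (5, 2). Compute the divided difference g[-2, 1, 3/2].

g[-2,1] = (-5 - (-7)) / (1 - (-2)) = 2/3
g[1,3/2] = (2 - (-5)) / (3/2 - 1) = 14
g[-2,1,3/2] = (14 - 2/3) / (3/2 - (-2)) = 80/21

80/21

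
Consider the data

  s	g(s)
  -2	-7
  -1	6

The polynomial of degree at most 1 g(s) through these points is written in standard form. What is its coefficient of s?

13

The leading coefficient equals the top divided difference g[-2,-1].
g[-2,-1] = (6 - (-7)) / (-1 - (-2)) = 13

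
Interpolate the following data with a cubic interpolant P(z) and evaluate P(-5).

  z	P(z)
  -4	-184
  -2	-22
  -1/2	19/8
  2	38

Evaluate each Lagrange basis at z = -5:
L_0(-5) = (-3)·(-9/2)·(-7)/[(-2)·(-7/2)·(-6)] = 9/4
L_1(-5) = (-1)·(-9/2)·(-7)/[(2)·(-3/2)·(-4)] = -21/8
L_2(-5) = (-1)·(-3)·(-7)/[(7/2)·(3/2)·(-5/2)] = 8/5
L_3(-5) = (-1)·(-3)·(-9/2)/[(6)·(4)·(5/2)] = -9/40
Sum: (-184)·(9/4) + (-22)·(-21/8) + 19/8·(8/5) + 38·(-9/40) = -361

-361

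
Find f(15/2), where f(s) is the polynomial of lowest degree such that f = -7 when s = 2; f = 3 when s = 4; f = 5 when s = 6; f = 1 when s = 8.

Using Newton's divided-difference form:
f[2,4] = (3 - (-7)) / (4 - 2) = 5
f[4,6] = (5 - 3) / (6 - 4) = 1
f[6,8] = (1 - 5) / (8 - 6) = -2
f[2,4,6] = (1 - 5) / (6 - 2) = -1
f[4,6,8] = (-2 - 1) / (8 - 4) = -3/4
f[2,4,6,8] = (-3/4 - (-1)) / (8 - 2) = 1/24
f(15/2) = -7 + 5·(11/2) + (-1)·(11/2)·(7/2) + (1/24)·(11/2)·(7/2)·(3/2) = 157/64

157/64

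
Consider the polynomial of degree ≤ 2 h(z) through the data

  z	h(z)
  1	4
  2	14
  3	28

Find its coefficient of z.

4

Build the Lagrange basis polynomials:
L_0(z) = (z - 2)(z - 3) / [2] = (1/2)z^2 - (5/2)z + 3
L_1(z) = (z - 1)(z - 3) / [-1] = -z^2 + 4z - 3
L_2(z) = (z - 1)(z - 2) / [2] = (1/2)z^2 - (3/2)z + 1
h(z) = 4·L_0 + 14·L_1 + 28·L_2
Only the coefficient of z is needed; take it from each L_i and combine:
4·(-5/2) + 14·(4) + 28·(-3/2) = 4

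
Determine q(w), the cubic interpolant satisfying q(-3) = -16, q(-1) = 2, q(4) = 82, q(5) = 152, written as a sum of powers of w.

q(w) = w^3 + w^2 + 2

L_0(w) = (w + 1)(w - 4)(w - 5) / [-112] = -(1/112)w^3 + (1/14)w^2 - (11/112)w - 5/28
L_1(w) = (w + 3)(w - 4)(w - 5) / [60] = (1/60)w^3 - (1/10)w^2 - (7/60)w + 1
L_2(w) = (w + 3)(w + 1)(w - 5) / [-35] = -(1/35)w^3 + (1/35)w^2 + (17/35)w + 3/7
L_3(w) = (w + 3)(w + 1)(w - 4) / [48] = (1/48)w^3 - (13/48)w - 1/4
q(w) = (-16)·L_0 + 2·L_1 + 82·L_2 + 152·L_3
  (-16)·L_0(w) = (1/7)w^3 - (8/7)w^2 + (11/7)w + 20/7
  2·L_1(w) = (1/30)w^3 - (1/5)w^2 - (7/30)w + 2
  82·L_2(w) = -(82/35)w^3 + (82/35)w^2 + (1394/35)w + 246/7
  152·L_3(w) = (19/6)w^3 - (247/6)w - 38
Adding term by term: w^3 + w^2 + 2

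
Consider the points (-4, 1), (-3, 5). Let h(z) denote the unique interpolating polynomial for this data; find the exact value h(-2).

9

Evaluate each Lagrange basis at z = -2:
L_0(-2) = (1)/[(-1)] = -1
L_1(-2) = (2)/[(1)] = 2
Sum: 1·(-1) + 5·(2) = 9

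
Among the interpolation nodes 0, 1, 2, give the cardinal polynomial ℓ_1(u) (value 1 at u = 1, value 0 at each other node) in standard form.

ℓ_1(u) = -u^2 + 2u

ℓ_1(u) = u(u - 2) / [(1)·(-1)]
       = (u^2 - 2u) / (-1)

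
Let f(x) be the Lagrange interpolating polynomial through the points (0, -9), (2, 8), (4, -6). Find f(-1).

L_0(-1) = (-3)·(-5)/[(-2)·(-4)] = 15/8
L_1(-1) = (-1)·(-5)/[(2)·(-2)] = -5/4
L_2(-1) = (-1)·(-3)/[(4)·(2)] = 3/8
Sum: (-9)·(15/8) + 8·(-5/4) + (-6)·(3/8) = -233/8

-233/8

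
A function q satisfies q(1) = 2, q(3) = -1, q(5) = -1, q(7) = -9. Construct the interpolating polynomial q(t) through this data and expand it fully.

Newton's divided differences:
q[1,3] = (-1 - 2) / (3 - 1) = -3/2
q[3,5] = (-1 - (-1)) / (5 - 3) = 0
q[5,7] = (-9 - (-1)) / (7 - 5) = -4
q[1,3,5] = (0 - (-3/2)) / (5 - 1) = 3/8
q[3,5,7] = (-4 - 0) / (7 - 3) = -1
q[1,3,5,7] = (-1 - 3/8) / (7 - 1) = -11/48
q(t) = 2 + (-3/2)·(t - 1) + (3/8)·(t - 1)(t - 3) + (-11/48)·(t - 1)(t - 3)(t - 5)
Expanding: q(t) = -(11/48)t^3 + (39/16)t^2 - (397/48)t + 129/16

q(t) = -(11/48)t^3 + (39/16)t^2 - (397/48)t + 129/16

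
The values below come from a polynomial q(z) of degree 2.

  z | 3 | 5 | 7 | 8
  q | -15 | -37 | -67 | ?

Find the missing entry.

The 3 known values determine q uniquely (degree ≤ 2).
Evaluate each Lagrange basis at z = 8:
L_0(8) = (3)·(1)/[(-2)·(-4)] = 3/8
L_1(8) = (5)·(1)/[(2)·(-2)] = -5/4
L_2(8) = (5)·(3)/[(4)·(2)] = 15/8
Sum: (-15)·(3/8) + (-37)·(-5/4) + (-67)·(15/8) = -85

-85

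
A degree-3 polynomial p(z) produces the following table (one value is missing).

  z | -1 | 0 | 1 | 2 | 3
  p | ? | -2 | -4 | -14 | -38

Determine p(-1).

-2

The 4 known values determine p uniquely (degree ≤ 3).
L_0(-1) = (-2)·(-3)·(-4)/[(-1)·(-2)·(-3)] = 4
L_1(-1) = (-1)·(-3)·(-4)/[(1)·(-1)·(-2)] = -6
L_2(-1) = (-1)·(-2)·(-4)/[(2)·(1)·(-1)] = 4
L_3(-1) = (-1)·(-2)·(-3)/[(3)·(2)·(1)] = -1
Sum: (-2)·(4) + (-4)·(-6) + (-14)·(4) + (-38)·(-1) = -2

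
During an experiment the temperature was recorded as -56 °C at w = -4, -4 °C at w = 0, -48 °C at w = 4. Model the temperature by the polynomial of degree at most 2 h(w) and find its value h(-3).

-34

Evaluate each Lagrange basis at w = -3:
L_0(-3) = (-3)·(-7)/[(-4)·(-8)] = 21/32
L_1(-3) = (1)·(-7)/[(4)·(-4)] = 7/16
L_2(-3) = (1)·(-3)/[(8)·(4)] = -3/32
Sum: (-56)·(21/32) + (-4)·(7/16) + (-48)·(-3/32) = -34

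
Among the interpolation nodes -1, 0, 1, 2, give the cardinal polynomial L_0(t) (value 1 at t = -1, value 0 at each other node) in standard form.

L_0(t) = -(1/6)t^3 + (1/2)t^2 - (1/3)t

L_0(t) = t(t - 1)(t - 2) / [(-1)·(-2)·(-3)]
       = (t^3 - 3t^2 + 2t) / (-6)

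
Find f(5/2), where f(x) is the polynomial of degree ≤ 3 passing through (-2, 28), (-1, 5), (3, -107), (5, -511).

-239/4

Evaluate each Lagrange basis at x = 5/2:
L_0(5/2) = (7/2)·(-1/2)·(-5/2)/[(-1)·(-5)·(-7)] = -1/8
L_1(5/2) = (9/2)·(-1/2)·(-5/2)/[(1)·(-4)·(-6)] = 15/64
L_2(5/2) = (9/2)·(7/2)·(-5/2)/[(5)·(4)·(-2)] = 63/64
L_3(5/2) = (9/2)·(7/2)·(-1/2)/[(7)·(6)·(2)] = -3/32
Sum: 28·(-1/8) + 5·(15/64) + (-107)·(63/64) + (-511)·(-3/32) = -239/4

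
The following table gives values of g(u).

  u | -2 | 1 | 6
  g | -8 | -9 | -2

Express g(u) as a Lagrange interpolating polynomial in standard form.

Build the Lagrange basis polynomials:
L_0(u) = (u - 1)(u - 6) / [24] = (1/24)u^2 - (7/24)u + 1/4
L_1(u) = (u + 2)(u - 6) / [-15] = -(1/15)u^2 + (4/15)u + 4/5
L_2(u) = (u + 2)(u - 1) / [40] = (1/40)u^2 + (1/40)u - 1/20
g(u) = (-8)·L_0 + (-9)·L_1 + (-2)·L_2
  (-8)·L_0(u) = -(1/3)u^2 + (7/3)u - 2
  (-9)·L_1(u) = (3/5)u^2 - (12/5)u - 36/5
  (-2)·L_2(u) = -(1/20)u^2 - (1/20)u + 1/10
Adding term by term: (13/60)u^2 - (7/60)u - 91/10

g(u) = (13/60)u^2 - (7/60)u - 91/10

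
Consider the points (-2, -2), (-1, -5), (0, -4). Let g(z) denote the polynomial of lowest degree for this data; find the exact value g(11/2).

73

L_0(11/2) = (13/2)·(11/2)/[(-1)·(-2)] = 143/8
L_1(11/2) = (15/2)·(11/2)/[(1)·(-1)] = -165/4
L_2(11/2) = (15/2)·(13/2)/[(2)·(1)] = 195/8
Sum: (-2)·(143/8) + (-5)·(-165/4) + (-4)·(195/8) = 73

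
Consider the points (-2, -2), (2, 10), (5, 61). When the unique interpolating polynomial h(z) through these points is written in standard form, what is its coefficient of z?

Build the Lagrange basis polynomials:
L_0(z) = (z - 2)(z - 5) / [28] = (1/28)z^2 - (1/4)z + 5/14
L_1(z) = (z + 2)(z - 5) / [-12] = -(1/12)z^2 + (1/4)z + 5/6
L_2(z) = (z + 2)(z - 2) / [21] = (1/21)z^2 - 4/21
h(z) = (-2)·L_0 + 10·L_1 + 61·L_2
Only the coefficient of z is needed; take it from each L_i and combine:
(-2)·(-1/4) + 10·(1/4) + 61·(0) = 3

3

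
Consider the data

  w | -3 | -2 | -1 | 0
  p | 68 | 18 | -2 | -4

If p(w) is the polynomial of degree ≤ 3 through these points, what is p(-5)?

306

L_0(-5) = (-3)·(-4)·(-5)/[(-1)·(-2)·(-3)] = 10
L_1(-5) = (-2)·(-4)·(-5)/[(1)·(-1)·(-2)] = -20
L_2(-5) = (-2)·(-3)·(-5)/[(2)·(1)·(-1)] = 15
L_3(-5) = (-2)·(-3)·(-4)/[(3)·(2)·(1)] = -4
Sum: 68·(10) + 18·(-20) + (-2)·(15) + (-4)·(-4) = 306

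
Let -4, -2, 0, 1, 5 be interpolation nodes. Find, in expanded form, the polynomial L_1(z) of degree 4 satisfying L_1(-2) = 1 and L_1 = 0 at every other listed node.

L_1(z) = -(1/84)z^4 + (1/42)z^3 + (19/84)z^2 - (5/21)z

L_1(z) = (z + 4)z(z - 1)(z - 5) / [(2)·(-2)·(-3)·(-7)]
       = (z^4 - 2z^3 - 19z^2 + 20z) / (-84)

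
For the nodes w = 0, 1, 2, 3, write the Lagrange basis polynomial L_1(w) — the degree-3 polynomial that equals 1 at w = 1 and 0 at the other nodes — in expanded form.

L_1(w) = w(w - 2)(w - 3) / [(1)·(-1)·(-2)]
       = (w^3 - 5w^2 + 6w) / (2)

L_1(w) = (1/2)w^3 - (5/2)w^2 + 3w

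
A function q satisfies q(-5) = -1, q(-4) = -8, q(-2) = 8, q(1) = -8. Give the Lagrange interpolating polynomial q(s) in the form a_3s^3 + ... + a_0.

L_0(s) = (s + 4)(s + 2)(s - 1) / [-18] = -(1/18)s^3 - (5/18)s^2 - (1/9)s + 4/9
L_1(s) = (s + 5)(s + 2)(s - 1) / [10] = (1/10)s^3 + (3/5)s^2 + (3/10)s - 1
L_2(s) = (s + 5)(s + 4)(s - 1) / [-18] = -(1/18)s^3 - (4/9)s^2 - (11/18)s + 10/9
L_3(s) = (s + 5)(s + 4)(s + 2) / [90] = (1/90)s^3 + (11/90)s^2 + (19/45)s + 4/9
q(s) = (-1)·L_0 + (-8)·L_1 + 8·L_2 + (-8)·L_3
  (-1)·L_0(s) = (1/18)s^3 + (5/18)s^2 + (1/9)s - 4/9
  (-8)·L_1(s) = -(4/5)s^3 - (24/5)s^2 - (12/5)s + 8
  8·L_2(s) = -(4/9)s^3 - (32/9)s^2 - (44/9)s + 80/9
  (-8)·L_3(s) = -(4/45)s^3 - (44/45)s^2 - (152/45)s - 32/9
Adding term by term: -(23/18)s^3 - (163/18)s^2 - (95/9)s + 116/9

q(s) = -(23/18)s^3 - (163/18)s^2 - (95/9)s + 116/9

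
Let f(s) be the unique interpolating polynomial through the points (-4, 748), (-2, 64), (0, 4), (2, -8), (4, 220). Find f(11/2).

8777/8

Evaluate each Lagrange basis at s = 11/2:
L_0(11/2) = (15/2)·(11/2)·(7/2)·(3/2)/[(-2)·(-4)·(-6)·(-8)] = 1155/2048
L_1(11/2) = (19/2)·(11/2)·(7/2)·(3/2)/[(2)·(-2)·(-4)·(-6)] = -1463/512
L_2(11/2) = (19/2)·(15/2)·(7/2)·(3/2)/[(4)·(2)·(-2)·(-4)] = 5985/1024
L_3(11/2) = (19/2)·(15/2)·(11/2)·(3/2)/[(6)·(4)·(2)·(-2)] = -3135/512
L_4(11/2) = (19/2)·(15/2)·(11/2)·(7/2)/[(8)·(6)·(4)·(2)] = 7315/2048
Sum: 748·(1155/2048) + 64·(-1463/512) + 4·(5985/1024) + (-8)·(-3135/512) + 220·(7315/2048) = 8777/8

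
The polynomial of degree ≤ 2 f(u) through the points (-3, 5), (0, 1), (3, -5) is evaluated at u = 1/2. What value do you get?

Evaluate each Lagrange basis at u = 1/2:
L_0(1/2) = (1/2)·(-5/2)/[(-3)·(-6)] = -5/72
L_1(1/2) = (7/2)·(-5/2)/[(3)·(-3)] = 35/36
L_2(1/2) = (7/2)·(1/2)/[(6)·(3)] = 7/72
Sum: 5·(-5/72) + 1·(35/36) + (-5)·(7/72) = 5/36

5/36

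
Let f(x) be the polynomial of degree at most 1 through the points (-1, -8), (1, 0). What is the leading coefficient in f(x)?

The leading coefficient equals the top divided difference f[-1,1].
f[-1,1] = (0 - (-8)) / (1 - (-1)) = 4

4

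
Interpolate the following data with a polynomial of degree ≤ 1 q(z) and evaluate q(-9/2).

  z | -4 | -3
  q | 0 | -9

L_0(-9/2) = (-3/2)/[(-1)] = 3/2
L_1(-9/2) = (-1/2)/[(1)] = -1/2
Sum: 0 + (-9)·(-1/2) = 9/2

9/2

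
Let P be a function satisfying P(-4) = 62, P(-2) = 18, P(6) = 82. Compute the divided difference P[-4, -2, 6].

P[-4,-2] = (18 - 62) / (-2 - (-4)) = -22
P[-2,6] = (82 - 18) / (6 - (-2)) = 8
P[-4,-2,6] = (8 - (-22)) / (6 - (-4)) = 3

3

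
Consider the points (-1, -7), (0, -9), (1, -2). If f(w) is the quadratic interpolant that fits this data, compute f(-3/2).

Evaluate each Lagrange basis at w = -3/2:
L_0(-3/2) = (-3/2)·(-5/2)/[(-1)·(-2)] = 15/8
L_1(-3/2) = (-1/2)·(-5/2)/[(1)·(-1)] = -5/4
L_2(-3/2) = (-1/2)·(-3/2)/[(2)·(1)] = 3/8
Sum: (-7)·(15/8) + (-9)·(-5/4) + (-2)·(3/8) = -21/8

-21/8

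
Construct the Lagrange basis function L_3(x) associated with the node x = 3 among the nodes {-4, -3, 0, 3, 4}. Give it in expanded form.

L_3(x) = (x + 4)(x + 3)x(x - 4) / [(7)·(6)·(3)·(-1)]
       = (x^4 + 3x^3 - 16x^2 - 48x) / (-126)

L_3(x) = -(1/126)x^4 - (1/42)x^3 + (8/63)x^2 + (8/21)x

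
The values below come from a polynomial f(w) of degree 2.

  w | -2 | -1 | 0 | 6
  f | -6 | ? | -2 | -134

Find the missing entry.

-1

The 3 known values determine f uniquely (degree ≤ 2).
L_0(-1) = (-1)·(-7)/[(-2)·(-8)] = 7/16
L_1(-1) = (1)·(-7)/[(2)·(-6)] = 7/12
L_2(-1) = (1)·(-1)/[(8)·(6)] = -1/48
Sum: (-6)·(7/16) + (-2)·(7/12) + (-134)·(-1/48) = -1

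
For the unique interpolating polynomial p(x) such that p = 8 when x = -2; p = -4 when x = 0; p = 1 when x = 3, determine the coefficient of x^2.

The leading coefficient equals the top divided difference p[-2,0,3].
p[-2,0] = (-4 - 8) / (0 - (-2)) = -6
p[0,3] = (1 - (-4)) / (3 - 0) = 5/3
p[-2,0,3] = (5/3 - (-6)) / (3 - (-2)) = 23/15

23/15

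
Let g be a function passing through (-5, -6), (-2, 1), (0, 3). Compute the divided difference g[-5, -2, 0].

g[-5,-2] = (1 - (-6)) / (-2 - (-5)) = 7/3
g[-2,0] = (3 - 1) / (0 - (-2)) = 1
g[-5,-2,0] = (1 - 7/3) / (0 - (-5)) = -4/15

-4/15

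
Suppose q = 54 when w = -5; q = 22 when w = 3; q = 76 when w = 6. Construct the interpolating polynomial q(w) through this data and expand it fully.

q(w) = 2w^2 + 4

Build the Lagrange basis polynomials:
L_0(w) = (w - 3)(w - 6) / [88] = (1/88)w^2 - (9/88)w + 9/44
L_1(w) = (w + 5)(w - 6) / [-24] = -(1/24)w^2 + (1/24)w + 5/4
L_2(w) = (w + 5)(w - 3) / [33] = (1/33)w^2 + (2/33)w - 5/11
q(w) = 54·L_0 + 22·L_1 + 76·L_2
  54·L_0(w) = (27/44)w^2 - (243/44)w + 243/22
  22·L_1(w) = -(11/12)w^2 + (11/12)w + 55/2
  76·L_2(w) = (76/33)w^2 + (152/33)w - 380/11
Adding term by term: 2w^2 + 4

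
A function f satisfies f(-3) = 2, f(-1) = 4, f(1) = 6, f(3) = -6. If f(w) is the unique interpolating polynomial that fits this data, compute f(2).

21/8

Using Newton's divided-difference form:
f[-3,-1] = (4 - 2) / (-1 - (-3)) = 1
f[-1,1] = (6 - 4) / (1 - (-1)) = 1
f[1,3] = (-6 - 6) / (3 - 1) = -6
f[-3,-1,1] = (1 - 1) / (1 - (-3)) = 0
f[-1,1,3] = (-6 - 1) / (3 - (-1)) = -7/4
f[-3,-1,1,3] = (-7/4 - 0) / (3 - (-3)) = -7/24
f(2) = 2 + 1·(5) + 0·(5)·(3) + (-7/24)·(5)·(3)·(1) = 21/8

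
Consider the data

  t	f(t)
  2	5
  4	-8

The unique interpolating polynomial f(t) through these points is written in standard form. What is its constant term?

Build the Lagrange basis polynomials:
L_0(t) = (t - 4) / [-2] = -(1/2)t + 2
L_1(t) = (t - 2) / [2] = (1/2)t - 1
f(t) = 5·L_0 + (-8)·L_1
Only the constant term is needed; take it from each L_i and combine:
5·(2) + (-8)·(-1) = 18

18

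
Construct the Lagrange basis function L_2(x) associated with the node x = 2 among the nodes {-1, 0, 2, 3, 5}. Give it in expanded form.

L_2(x) = (1/18)x^4 - (7/18)x^3 + (7/18)x^2 + (5/6)x

L_2(x) = (x + 1)x(x - 3)(x - 5) / [(3)·(2)·(-1)·(-3)]
       = (x^4 - 7x^3 + 7x^2 + 15x) / (18)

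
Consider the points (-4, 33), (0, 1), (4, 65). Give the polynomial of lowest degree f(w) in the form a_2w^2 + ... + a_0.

Newton's divided differences:
f[-4,0] = (1 - 33) / (0 - (-4)) = -8
f[0,4] = (65 - 1) / (4 - 0) = 16
f[-4,0,4] = (16 - (-8)) / (4 - (-4)) = 3
f(w) = 33 + (-8)·(w + 4) + 3·(w + 4)w
Expanding: f(w) = 3w^2 + 4w + 1

f(w) = 3w^2 + 4w + 1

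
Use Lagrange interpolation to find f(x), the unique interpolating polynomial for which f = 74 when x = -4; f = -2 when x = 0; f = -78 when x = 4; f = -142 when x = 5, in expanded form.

f(x) = -x^3 - 3x - 2

L_0(x) = x(x - 4)(x - 5) / [-288] = -(1/288)x^3 + (1/32)x^2 - (5/72)x
L_1(x) = (x + 4)(x - 4)(x - 5) / [80] = (1/80)x^3 - (1/16)x^2 - (1/5)x + 1
L_2(x) = (x + 4)x(x - 5) / [-32] = -(1/32)x^3 + (1/32)x^2 + (5/8)x
L_3(x) = (x + 4)x(x - 4) / [45] = (1/45)x^3 - (16/45)x
f(x) = 74·L_0 + (-2)·L_1 + (-78)·L_2 + (-142)·L_3
  74·L_0(x) = -(37/144)x^3 + (37/16)x^2 - (185/36)x
  (-2)·L_1(x) = -(1/40)x^3 + (1/8)x^2 + (2/5)x - 2
  (-78)·L_2(x) = (39/16)x^3 - (39/16)x^2 - (195/4)x
  (-142)·L_3(x) = -(142/45)x^3 + (2272/45)x
Adding term by term: -x^3 - 3x - 2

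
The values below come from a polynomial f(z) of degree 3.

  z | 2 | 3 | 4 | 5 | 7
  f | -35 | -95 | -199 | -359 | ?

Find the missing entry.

The 4 known values determine f uniquely (degree ≤ 3).
Evaluate each Lagrange basis at z = 7:
L_0(7) = (4)·(3)·(2)/[(-1)·(-2)·(-3)] = -4
L_1(7) = (5)·(3)·(2)/[(1)·(-1)·(-2)] = 15
L_2(7) = (5)·(4)·(2)/[(2)·(1)·(-1)] = -20
L_3(7) = (5)·(4)·(3)/[(3)·(2)·(1)] = 10
Sum: (-35)·(-4) + (-95)·(15) + (-199)·(-20) + (-359)·(10) = -895

-895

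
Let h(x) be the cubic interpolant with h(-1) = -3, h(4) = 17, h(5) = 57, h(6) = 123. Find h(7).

221

Evaluate each Lagrange basis at x = 7:
L_0(7) = (3)·(2)·(1)/[(-5)·(-6)·(-7)] = -1/35
L_1(7) = (8)·(2)·(1)/[(5)·(-1)·(-2)] = 8/5
L_2(7) = (8)·(3)·(1)/[(6)·(1)·(-1)] = -4
L_3(7) = (8)·(3)·(2)/[(7)·(2)·(1)] = 24/7
Sum: (-3)·(-1/35) + 17·(8/5) + 57·(-4) + 123·(24/7) = 221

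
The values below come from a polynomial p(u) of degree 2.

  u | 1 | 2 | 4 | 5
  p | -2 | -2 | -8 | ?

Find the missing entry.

-14

The 3 known values determine p uniquely (degree ≤ 2).
L_0(5) = (3)·(1)/[(-1)·(-3)] = 1
L_1(5) = (4)·(1)/[(1)·(-2)] = -2
L_2(5) = (4)·(3)/[(3)·(2)] = 2
Sum: (-2)·(1) + (-2)·(-2) + (-8)·(2) = -14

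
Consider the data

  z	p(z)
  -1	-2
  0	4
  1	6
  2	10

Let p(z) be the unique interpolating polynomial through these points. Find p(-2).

Evaluate each Lagrange basis at z = -2:
L_0(-2) = (-2)·(-3)·(-4)/[(-1)·(-2)·(-3)] = 4
L_1(-2) = (-1)·(-3)·(-4)/[(1)·(-1)·(-2)] = -6
L_2(-2) = (-1)·(-2)·(-4)/[(2)·(1)·(-1)] = 4
L_3(-2) = (-1)·(-2)·(-3)/[(3)·(2)·(1)] = -1
Sum: (-2)·(4) + 4·(-6) + 6·(4) + 10·(-1) = -18

-18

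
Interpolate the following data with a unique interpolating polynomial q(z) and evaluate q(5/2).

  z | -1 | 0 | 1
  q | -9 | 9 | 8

Evaluate each Lagrange basis at z = 5/2:
L_0(5/2) = (5/2)·(3/2)/[(-1)·(-2)] = 15/8
L_1(5/2) = (7/2)·(3/2)/[(1)·(-1)] = -21/4
L_2(5/2) = (7/2)·(5/2)/[(2)·(1)] = 35/8
Sum: (-9)·(15/8) + 9·(-21/4) + 8·(35/8) = -233/8

-233/8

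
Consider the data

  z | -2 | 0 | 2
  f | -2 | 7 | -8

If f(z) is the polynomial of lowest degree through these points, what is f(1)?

5/2

L_0(1) = (1)·(-1)/[(-2)·(-4)] = -1/8
L_1(1) = (3)·(-1)/[(2)·(-2)] = 3/4
L_2(1) = (3)·(1)/[(4)·(2)] = 3/8
Sum: (-2)·(-1/8) + 7·(3/4) + (-8)·(3/8) = 5/2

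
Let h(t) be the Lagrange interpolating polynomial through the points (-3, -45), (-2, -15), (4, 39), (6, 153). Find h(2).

5

Evaluate each Lagrange basis at t = 2:
L_0(2) = (4)·(-2)·(-4)/[(-1)·(-7)·(-9)] = -32/63
L_1(2) = (5)·(-2)·(-4)/[(1)·(-6)·(-8)] = 5/6
L_2(2) = (5)·(4)·(-4)/[(7)·(6)·(-2)] = 20/21
L_3(2) = (5)·(4)·(-2)/[(9)·(8)·(2)] = -5/18
Sum: (-45)·(-32/63) + (-15)·(5/6) + 39·(20/21) + 153·(-5/18) = 5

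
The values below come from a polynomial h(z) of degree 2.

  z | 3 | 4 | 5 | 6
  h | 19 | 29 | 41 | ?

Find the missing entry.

The 3 known values determine h uniquely (degree ≤ 2).
L_0(6) = (2)·(1)/[(-1)·(-2)] = 1
L_1(6) = (3)·(1)/[(1)·(-1)] = -3
L_2(6) = (3)·(2)/[(2)·(1)] = 3
Sum: 19·(1) + 29·(-3) + 41·(3) = 55

55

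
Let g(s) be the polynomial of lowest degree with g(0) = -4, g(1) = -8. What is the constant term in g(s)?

L_0(s) = (s - 1) / [-1] = -s + 1
L_1(s) = s / [1] = s
g(s) = (-4)·L_0 + (-8)·L_1
Only the constant term is needed; take it from each L_i and combine:
(-4)·(1) + (-8)·(0) = -4

-4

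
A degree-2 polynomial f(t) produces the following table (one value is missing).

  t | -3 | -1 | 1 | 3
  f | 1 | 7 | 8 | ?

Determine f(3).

4

The 3 known values determine f uniquely (degree ≤ 2).
L_0(3) = (4)·(2)/[(-2)·(-4)] = 1
L_1(3) = (6)·(2)/[(2)·(-2)] = -3
L_2(3) = (6)·(4)/[(4)·(2)] = 3
Sum: 1·(1) + 7·(-3) + 8·(3) = 4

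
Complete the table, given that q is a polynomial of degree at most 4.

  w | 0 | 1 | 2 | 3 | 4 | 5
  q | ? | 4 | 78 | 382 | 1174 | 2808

The 5 known values determine q uniquely (degree ≤ 4).
Evaluate each Lagrange basis at w = 0:
L_0(0) = (-2)·(-3)·(-4)·(-5)/[(-1)·(-2)·(-3)·(-4)] = 5
L_1(0) = (-1)·(-3)·(-4)·(-5)/[(1)·(-1)·(-2)·(-3)] = -10
L_2(0) = (-1)·(-2)·(-4)·(-5)/[(2)·(1)·(-1)·(-2)] = 10
L_3(0) = (-1)·(-2)·(-3)·(-5)/[(3)·(2)·(1)·(-1)] = -5
L_4(0) = (-1)·(-2)·(-3)·(-4)/[(4)·(3)·(2)·(1)] = 1
Sum: 4·(5) + 78·(-10) + 382·(10) + 1174·(-5) + 2808·(1) = -2

-2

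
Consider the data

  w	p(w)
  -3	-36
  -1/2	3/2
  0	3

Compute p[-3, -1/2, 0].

-4

p[-3,-1/2] = (3/2 - (-36)) / (-1/2 - (-3)) = 15
p[-1/2,0] = (3 - 3/2) / (0 - (-1/2)) = 3
p[-3,-1/2,0] = (3 - 15) / (0 - (-3)) = -4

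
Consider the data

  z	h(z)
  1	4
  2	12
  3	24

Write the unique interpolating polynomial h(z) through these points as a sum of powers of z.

Build the Lagrange basis polynomials:
L_0(z) = (z - 2)(z - 3) / [2] = (1/2)z^2 - (5/2)z + 3
L_1(z) = (z - 1)(z - 3) / [-1] = -z^2 + 4z - 3
L_2(z) = (z - 1)(z - 2) / [2] = (1/2)z^2 - (3/2)z + 1
h(z) = 4·L_0 + 12·L_1 + 24·L_2
  4·L_0(z) = 2z^2 - 10z + 12
  12·L_1(z) = -12z^2 + 48z - 36
  24·L_2(z) = 12z^2 - 36z + 24
Adding term by term: 2z^2 + 2z

h(z) = 2z^2 + 2z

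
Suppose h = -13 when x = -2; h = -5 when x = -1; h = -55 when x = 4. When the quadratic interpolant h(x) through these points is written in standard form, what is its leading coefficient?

-3

Build the Lagrange basis polynomials:
L_0(x) = (x + 1)(x - 4) / [6] = (1/6)x^2 - (1/2)x - 2/3
L_1(x) = (x + 2)(x - 4) / [-5] = -(1/5)x^2 + (2/5)x + 8/5
L_2(x) = (x + 2)(x + 1) / [30] = (1/30)x^2 + (1/10)x + 1/15
h(x) = (-13)·L_0 + (-5)·L_1 + (-55)·L_2
Only the coefficient of x^2 is needed; take it from each L_i and combine:
(-13)·(1/6) + (-5)·(-1/5) + (-55)·(1/30) = -3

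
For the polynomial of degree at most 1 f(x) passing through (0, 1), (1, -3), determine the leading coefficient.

Build the Lagrange basis polynomials:
L_0(x) = (x - 1) / [-1] = -x + 1
L_1(x) = x / [1] = x
f(x) = 1·L_0 + (-3)·L_1
Only the coefficient of x is needed; take it from each L_i and combine:
1·(-1) + (-3)·(1) = -4

-4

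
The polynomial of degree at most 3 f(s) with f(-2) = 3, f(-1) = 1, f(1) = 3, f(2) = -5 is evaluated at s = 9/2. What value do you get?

-795/8

Using Newton's divided-difference form:
f[-2,-1] = (1 - 3) / (-1 - (-2)) = -2
f[-1,1] = (3 - 1) / (1 - (-1)) = 1
f[1,2] = (-5 - 3) / (2 - 1) = -8
f[-2,-1,1] = (1 - (-2)) / (1 - (-2)) = 1
f[-1,1,2] = (-8 - 1) / (2 - (-1)) = -3
f[-2,-1,1,2] = (-3 - 1) / (2 - (-2)) = -1
f(9/2) = 3 + (-2)·(13/2) + 1·(13/2)·(11/2) + (-1)·(13/2)·(11/2)·(7/2) = -795/8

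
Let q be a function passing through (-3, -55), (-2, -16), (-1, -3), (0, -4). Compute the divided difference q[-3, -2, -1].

-13

q[-3,-2] = (-16 - (-55)) / (-2 - (-3)) = 39
q[-2,-1] = (-3 - (-16)) / (-1 - (-2)) = 13
q[-3,-2,-1] = (13 - 39) / (-1 - (-3)) = -13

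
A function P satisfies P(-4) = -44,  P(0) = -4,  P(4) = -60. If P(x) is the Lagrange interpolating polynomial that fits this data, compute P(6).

L_0(6) = (6)·(2)/[(-4)·(-8)] = 3/8
L_1(6) = (10)·(2)/[(4)·(-4)] = -5/4
L_2(6) = (10)·(6)/[(8)·(4)] = 15/8
Sum: (-44)·(3/8) + (-4)·(-5/4) + (-60)·(15/8) = -124

-124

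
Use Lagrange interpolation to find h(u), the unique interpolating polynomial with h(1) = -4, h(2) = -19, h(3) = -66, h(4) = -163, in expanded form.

L_0(u) = (u - 2)(u - 3)(u - 4) / [-6] = -(1/6)u^3 + (3/2)u^2 - (13/3)u + 4
L_1(u) = (u - 1)(u - 3)(u - 4) / [2] = (1/2)u^3 - 4u^2 + (19/2)u - 6
L_2(u) = (u - 1)(u - 2)(u - 4) / [-2] = -(1/2)u^3 + (7/2)u^2 - 7u + 4
L_3(u) = (u - 1)(u - 2)(u - 3) / [6] = (1/6)u^3 - u^2 + (11/6)u - 1
h(u) = (-4)·L_0 + (-19)·L_1 + (-66)·L_2 + (-163)·L_3
  (-4)·L_0(u) = (2/3)u^3 - 6u^2 + (52/3)u - 16
  (-19)·L_1(u) = -(19/2)u^3 + 76u^2 - (361/2)u + 114
  (-66)·L_2(u) = 33u^3 - 231u^2 + 462u - 264
  (-163)·L_3(u) = -(163/6)u^3 + 163u^2 - (1793/6)u + 163
Adding term by term: -3u^3 + 2u^2 - 3

h(u) = -3u^3 + 2u^2 - 3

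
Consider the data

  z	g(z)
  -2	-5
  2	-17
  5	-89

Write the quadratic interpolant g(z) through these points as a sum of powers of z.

g(z) = -3z^2 - 3z + 1

Newton's divided differences:
g[-2,2] = (-17 - (-5)) / (2 - (-2)) = -3
g[2,5] = (-89 - (-17)) / (5 - 2) = -24
g[-2,2,5] = (-24 - (-3)) / (5 - (-2)) = -3
g(z) = -5 + (-3)·(z + 2) + (-3)·(z + 2)(z - 2)
Expanding: g(z) = -3z^2 - 3z + 1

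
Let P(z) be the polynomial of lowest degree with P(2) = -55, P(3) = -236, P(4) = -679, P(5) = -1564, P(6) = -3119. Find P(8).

L_0(8) = (5)·(4)·(3)·(2)/[(-1)·(-2)·(-3)·(-4)] = 5
L_1(8) = (6)·(4)·(3)·(2)/[(1)·(-1)·(-2)·(-3)] = -24
L_2(8) = (6)·(5)·(3)·(2)/[(2)·(1)·(-1)·(-2)] = 45
L_3(8) = (6)·(5)·(4)·(2)/[(3)·(2)·(1)·(-1)] = -40
L_4(8) = (6)·(5)·(4)·(3)/[(4)·(3)·(2)·(1)] = 15
Sum: (-55)·(5) + (-236)·(-24) + (-679)·(45) + (-1564)·(-40) + (-3119)·(15) = -9391

-9391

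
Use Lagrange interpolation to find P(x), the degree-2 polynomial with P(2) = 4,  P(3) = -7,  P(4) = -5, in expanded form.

L_0(x) = (x - 3)(x - 4) / [2] = (1/2)x^2 - (7/2)x + 6
L_1(x) = (x - 2)(x - 4) / [-1] = -x^2 + 6x - 8
L_2(x) = (x - 2)(x - 3) / [2] = (1/2)x^2 - (5/2)x + 3
P(x) = 4·L_0 + (-7)·L_1 + (-5)·L_2
  4·L_0(x) = 2x^2 - 14x + 24
  (-7)·L_1(x) = 7x^2 - 42x + 56
  (-5)·L_2(x) = -(5/2)x^2 + (25/2)x - 15
Adding term by term: (13/2)x^2 - (87/2)x + 65

P(x) = (13/2)x^2 - (87/2)x + 65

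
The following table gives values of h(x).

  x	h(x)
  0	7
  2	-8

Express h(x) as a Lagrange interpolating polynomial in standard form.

Build the Lagrange basis polynomials:
L_0(x) = (x - 2) / [-2] = -(1/2)x + 1
L_1(x) = x / [2] = (1/2)x
h(x) = 7·L_0 + (-8)·L_1
  7·L_0(x) = -(7/2)x + 7
  (-8)·L_1(x) = -4x
Adding term by term: -(15/2)x + 7

h(x) = -(15/2)x + 7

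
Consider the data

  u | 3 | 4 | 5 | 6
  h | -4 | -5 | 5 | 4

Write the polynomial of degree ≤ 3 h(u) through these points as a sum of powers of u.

h(u) = -(11/3)u^3 + (99/2)u^2 - (1271/6)u + 285

Build the Lagrange basis polynomials:
L_0(u) = (u - 4)(u - 5)(u - 6) / [-6] = -(1/6)u^3 + (5/2)u^2 - (37/3)u + 20
L_1(u) = (u - 3)(u - 5)(u - 6) / [2] = (1/2)u^3 - 7u^2 + (63/2)u - 45
L_2(u) = (u - 3)(u - 4)(u - 6) / [-2] = -(1/2)u^3 + (13/2)u^2 - 27u + 36
L_3(u) = (u - 3)(u - 4)(u - 5) / [6] = (1/6)u^3 - 2u^2 + (47/6)u - 10
h(u) = (-4)·L_0 + (-5)·L_1 + 5·L_2 + 4·L_3
  (-4)·L_0(u) = (2/3)u^3 - 10u^2 + (148/3)u - 80
  (-5)·L_1(u) = -(5/2)u^3 + 35u^2 - (315/2)u + 225
  5·L_2(u) = -(5/2)u^3 + (65/2)u^2 - 135u + 180
  4·L_3(u) = (2/3)u^3 - 8u^2 + (94/3)u - 40
Adding term by term: -(11/3)u^3 + (99/2)u^2 - (1271/6)u + 285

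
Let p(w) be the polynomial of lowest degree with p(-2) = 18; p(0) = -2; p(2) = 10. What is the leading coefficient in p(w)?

Build the Lagrange basis polynomials:
L_0(w) = w(w - 2) / [8] = (1/8)w^2 - (1/4)w
L_1(w) = (w + 2)(w - 2) / [-4] = -(1/4)w^2 + 1
L_2(w) = (w + 2)w / [8] = (1/8)w^2 + (1/4)w
p(w) = 18·L_0 + (-2)·L_1 + 10·L_2
Only the coefficient of w^2 is needed; take it from each L_i and combine:
18·(1/8) + (-2)·(-1/4) + 10·(1/8) = 4

4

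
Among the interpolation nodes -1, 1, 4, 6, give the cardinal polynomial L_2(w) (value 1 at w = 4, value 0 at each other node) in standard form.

L_2(w) = (w + 1)(w - 1)(w - 6) / [(5)·(3)·(-2)]
       = (w^3 - 6w^2 - w + 6) / (-30)

L_2(w) = -(1/30)w^3 + (1/5)w^2 + (1/30)w - 1/5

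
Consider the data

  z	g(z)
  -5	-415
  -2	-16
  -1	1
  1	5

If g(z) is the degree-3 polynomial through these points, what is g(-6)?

-744

Evaluate each Lagrange basis at z = -6:
L_0(-6) = (-4)·(-5)·(-7)/[(-3)·(-4)·(-6)] = 35/18
L_1(-6) = (-1)·(-5)·(-7)/[(3)·(-1)·(-3)] = -35/9
L_2(-6) = (-1)·(-4)·(-7)/[(4)·(1)·(-2)] = 7/2
L_3(-6) = (-1)·(-4)·(-5)/[(6)·(3)·(2)] = -5/9
Sum: (-415)·(35/18) + (-16)·(-35/9) + 1·(7/2) + 5·(-5/9) = -744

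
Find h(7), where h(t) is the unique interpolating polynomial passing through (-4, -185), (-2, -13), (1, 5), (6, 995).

1553

Using Newton's divided-difference form:
h[-4,-2] = (-13 - (-185)) / (-2 - (-4)) = 86
h[-2,1] = (5 - (-13)) / (1 - (-2)) = 6
h[1,6] = (995 - 5) / (6 - 1) = 198
h[-4,-2,1] = (6 - 86) / (1 - (-4)) = -16
h[-2,1,6] = (198 - 6) / (6 - (-2)) = 24
h[-4,-2,1,6] = (24 - (-16)) / (6 - (-4)) = 4
h(7) = -185 + 86·(11) + (-16)·(11)·(9) + 4·(11)·(9)·(6) = 1553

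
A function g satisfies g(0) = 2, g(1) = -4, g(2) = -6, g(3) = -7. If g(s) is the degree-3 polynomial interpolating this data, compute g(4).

-10

Using Newton's divided-difference form:
g[0,1] = (-4 - 2) / (1 - 0) = -6
g[1,2] = (-6 - (-4)) / (2 - 1) = -2
g[2,3] = (-7 - (-6)) / (3 - 2) = -1
g[0,1,2] = (-2 - (-6)) / (2 - 0) = 2
g[1,2,3] = (-1 - (-2)) / (3 - 1) = 1/2
g[0,1,2,3] = (1/2 - 2) / (3 - 0) = -1/2
g(4) = 2 + (-6)·(4) + 2·(4)·(3) + (-1/2)·(4)·(3)·(2) = -10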